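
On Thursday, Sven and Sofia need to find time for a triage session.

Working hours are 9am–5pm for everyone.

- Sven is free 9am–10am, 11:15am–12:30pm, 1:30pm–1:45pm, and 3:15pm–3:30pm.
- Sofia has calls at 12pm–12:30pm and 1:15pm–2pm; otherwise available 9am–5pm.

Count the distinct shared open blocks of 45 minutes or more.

Sofia free within 09:00–17:00: 09:00–12:00, 12:30–13:15, 14:00–17:00.
Sven ∩ Sofia: 09:00–10:00, 11:15–12:00, 15:15–15:30.
Windows ≥ 45 min: 09:00–10:00, 11:15–12:00.
That's 2 windows.

2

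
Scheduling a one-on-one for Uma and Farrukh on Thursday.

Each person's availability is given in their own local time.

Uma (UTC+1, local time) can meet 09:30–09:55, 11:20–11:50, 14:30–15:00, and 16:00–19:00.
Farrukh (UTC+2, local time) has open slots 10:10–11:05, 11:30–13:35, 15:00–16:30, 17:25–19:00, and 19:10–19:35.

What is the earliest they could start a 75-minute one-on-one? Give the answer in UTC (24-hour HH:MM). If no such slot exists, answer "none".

Uma → UTC: 08:30–08:55, 10:20–10:50, 13:30–14:00, 15:00–18:00.
Farrukh → UTC: 08:10–09:05, 09:30–11:35, 13:00–14:30, 15:25–17:00, 17:10–17:35.
Uma ∩ Farrukh: 08:30–08:55, 10:20–10:50, 13:30–14:00, 15:25–17:00, 17:10–17:35.
Windows ≥ 75 min: 15:25–17:00.
Earliest such window starts at 15:25.

15:25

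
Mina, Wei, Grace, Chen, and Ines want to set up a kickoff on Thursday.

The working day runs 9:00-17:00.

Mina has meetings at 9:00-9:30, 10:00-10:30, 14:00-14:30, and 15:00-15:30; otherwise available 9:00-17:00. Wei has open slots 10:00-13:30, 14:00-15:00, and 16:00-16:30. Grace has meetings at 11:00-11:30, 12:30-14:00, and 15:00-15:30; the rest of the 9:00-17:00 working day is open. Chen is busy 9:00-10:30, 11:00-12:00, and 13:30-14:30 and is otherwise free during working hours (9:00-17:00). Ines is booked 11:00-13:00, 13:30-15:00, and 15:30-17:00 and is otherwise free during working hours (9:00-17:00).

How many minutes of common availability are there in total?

Mina free within 09:00–17:00: 09:30–10:00, 10:30–14:00, 14:30–15:00, 15:30–17:00.
Grace free within 09:00–17:00: 09:00–11:00, 11:30–12:30, 14:00–15:00, 15:30–17:00.
Chen free within 09:00–17:00: 10:30–11:00, 12:00–13:30, 14:30–17:00.
Ines free within 09:00–17:00: 09:00–11:00, 13:00–13:30, 15:00–15:30.
Mina ∩ Wei: 10:30–13:30, 14:30–15:00, 16:00–16:30.
Mina ∩ Wei ∩ Grace: 10:30–11:00, 11:30–12:30, 14:30–15:00, 16:00–16:30.
Mina ∩ Wei ∩ Grace ∩ Chen: 10:30–11:00, 12:00–12:30, 14:30–15:00, 16:00–16:30.
Mina ∩ Wei ∩ Grace ∩ Chen ∩ Ines: 10:30–11:00.
Total common minutes: 30.

30 minutes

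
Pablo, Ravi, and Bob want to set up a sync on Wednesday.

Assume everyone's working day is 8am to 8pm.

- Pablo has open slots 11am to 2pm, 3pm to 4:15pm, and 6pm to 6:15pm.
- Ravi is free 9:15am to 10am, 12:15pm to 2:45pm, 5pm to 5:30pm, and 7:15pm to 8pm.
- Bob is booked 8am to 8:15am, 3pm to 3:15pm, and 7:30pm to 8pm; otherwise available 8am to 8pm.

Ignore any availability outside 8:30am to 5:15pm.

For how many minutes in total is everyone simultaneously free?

105 minutes

Bob free within 08:00–20:00: 08:15–15:00, 15:15–19:30.
Pablo ∩ Ravi: 12:15–14:00.
Pablo ∩ Ravi ∩ Bob: 12:15–14:00.
Restricted to 08:30–17:15: 12:15–14:00.
Total common minutes: 105.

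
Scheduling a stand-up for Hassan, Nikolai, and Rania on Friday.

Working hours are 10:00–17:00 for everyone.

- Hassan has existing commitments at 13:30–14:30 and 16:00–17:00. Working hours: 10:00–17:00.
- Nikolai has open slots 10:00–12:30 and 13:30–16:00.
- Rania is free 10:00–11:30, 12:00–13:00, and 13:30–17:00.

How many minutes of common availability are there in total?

Hassan free within 10:00–17:00: 10:00–13:30, 14:30–16:00.
Hassan ∩ Nikolai: 10:00–12:30, 14:30–16:00.
Hassan ∩ Nikolai ∩ Rania: 10:00–11:30, 12:00–12:30, 14:30–16:00.
Total common minutes: 90 + 30 + 90 = 210.

210 minutes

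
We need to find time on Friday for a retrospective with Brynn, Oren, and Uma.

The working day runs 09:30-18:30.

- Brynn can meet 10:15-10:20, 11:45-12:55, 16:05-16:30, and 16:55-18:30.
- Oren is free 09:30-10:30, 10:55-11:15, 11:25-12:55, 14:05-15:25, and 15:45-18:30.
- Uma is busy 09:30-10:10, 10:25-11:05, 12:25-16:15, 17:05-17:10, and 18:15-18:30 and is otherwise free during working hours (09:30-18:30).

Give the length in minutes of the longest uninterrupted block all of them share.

65 minutes

Uma free within 09:30–18:30: 10:10–10:25, 11:05–12:25, 16:15–17:05, 17:10–18:15.
Brynn ∩ Oren: 10:15–10:20, 11:45–12:55, 16:05–16:30, 16:55–18:30.
Brynn ∩ Oren ∩ Uma: 10:15–10:20, 11:45–12:25, 16:15–16:30, 16:55–17:05, 17:10–18:15.
Common window lengths: 5, 40, 15, 10, 65 min; longest is 65.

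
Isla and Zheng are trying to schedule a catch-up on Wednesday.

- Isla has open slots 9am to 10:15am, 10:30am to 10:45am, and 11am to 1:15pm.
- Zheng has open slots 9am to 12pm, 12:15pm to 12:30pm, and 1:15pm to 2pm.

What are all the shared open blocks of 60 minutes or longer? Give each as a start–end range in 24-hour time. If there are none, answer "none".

09:00–10:15, 11:00–12:00

Isla ∩ Zheng: 09:00–10:15, 10:30–10:45, 11:00–12:00, 12:15–12:30.
Windows ≥ 60 min: 09:00–10:15, 11:00–12:00.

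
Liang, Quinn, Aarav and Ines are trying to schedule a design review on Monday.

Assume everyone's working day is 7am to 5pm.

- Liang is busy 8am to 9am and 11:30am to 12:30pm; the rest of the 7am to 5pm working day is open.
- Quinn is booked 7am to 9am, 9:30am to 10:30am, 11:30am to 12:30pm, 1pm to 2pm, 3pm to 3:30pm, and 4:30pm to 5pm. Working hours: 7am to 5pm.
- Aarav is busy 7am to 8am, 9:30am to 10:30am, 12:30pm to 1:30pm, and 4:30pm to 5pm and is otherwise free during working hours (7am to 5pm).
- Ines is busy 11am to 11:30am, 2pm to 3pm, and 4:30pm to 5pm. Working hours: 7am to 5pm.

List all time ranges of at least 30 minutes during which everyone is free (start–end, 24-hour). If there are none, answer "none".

Liang free within 07:00–17:00: 07:00–08:00, 09:00–11:30, 12:30–17:00.
Quinn free within 07:00–17:00: 09:00–09:30, 10:30–11:30, 12:30–13:00, 14:00–15:00, 15:30–16:30.
Aarav free within 07:00–17:00: 08:00–09:30, 10:30–12:30, 13:30–16:30.
Ines free within 07:00–17:00: 07:00–11:00, 11:30–14:00, 15:00–16:30.
Liang ∩ Quinn: 09:00–09:30, 10:30–11:30, 12:30–13:00, 14:00–15:00, 15:30–16:30.
Liang ∩ Quinn ∩ Aarav: 09:00–09:30, 10:30–11:30, 14:00–15:00, 15:30–16:30.
Liang ∩ Quinn ∩ Aarav ∩ Ines: 09:00–09:30, 10:30–11:00, 15:30–16:30.
Windows ≥ 30 min: 09:00–09:30, 10:30–11:00, 15:30–16:30.

09:00–09:30, 10:30–11:00, 15:30–16:30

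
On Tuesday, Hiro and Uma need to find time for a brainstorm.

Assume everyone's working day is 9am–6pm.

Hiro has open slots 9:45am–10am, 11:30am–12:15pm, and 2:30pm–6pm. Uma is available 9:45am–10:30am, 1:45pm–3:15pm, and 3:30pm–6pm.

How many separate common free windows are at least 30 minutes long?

Hiro ∩ Uma: 09:45–10:00, 14:30–15:15, 15:30–18:00.
Windows ≥ 30 min: 14:30–15:15, 15:30–18:00.
That's 2 windows.

2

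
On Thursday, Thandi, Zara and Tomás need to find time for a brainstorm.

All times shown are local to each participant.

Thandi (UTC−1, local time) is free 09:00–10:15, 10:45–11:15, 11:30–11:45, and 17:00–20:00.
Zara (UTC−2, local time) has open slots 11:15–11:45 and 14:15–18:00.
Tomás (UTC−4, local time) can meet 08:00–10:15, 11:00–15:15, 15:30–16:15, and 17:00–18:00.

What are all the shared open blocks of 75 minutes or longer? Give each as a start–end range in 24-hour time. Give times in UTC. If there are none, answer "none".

18:00–19:15

Thandi → UTC: 10:00–11:15, 11:45–12:15, 12:30–12:45, 18:00–21:00.
Zara → UTC: 13:15–13:45, 16:15–20:00.
Tomás → UTC: 12:00–14:15, 15:00–19:15, 19:30–20:15, 21:00–22:00.
Thandi ∩ Zara: 18:00–20:00.
Thandi ∩ Zara ∩ Tomás: 18:00–19:15, 19:30–20:00.
Windows ≥ 75 min: 18:00–19:15.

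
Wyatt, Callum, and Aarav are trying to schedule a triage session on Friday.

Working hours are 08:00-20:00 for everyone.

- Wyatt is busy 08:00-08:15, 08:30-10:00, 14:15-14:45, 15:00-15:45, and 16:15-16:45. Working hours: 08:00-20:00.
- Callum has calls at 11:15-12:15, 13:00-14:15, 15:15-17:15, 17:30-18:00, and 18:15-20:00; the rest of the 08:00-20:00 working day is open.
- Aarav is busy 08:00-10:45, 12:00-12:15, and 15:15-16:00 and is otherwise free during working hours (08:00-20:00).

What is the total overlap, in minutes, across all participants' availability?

Wyatt free within 08:00–20:00: 08:15–08:30, 10:00–14:15, 14:45–15:00, 15:45–16:15, 16:45–20:00.
Callum free within 08:00–20:00: 08:00–11:15, 12:15–13:00, 14:15–15:15, 17:15–17:30, 18:00–18:15.
Aarav free within 08:00–20:00: 10:45–12:00, 12:15–15:15, 16:00–20:00.
Wyatt ∩ Callum: 08:15–08:30, 10:00–11:15, 12:15–13:00, 14:45–15:00, 17:15–17:30, 18:00–18:15.
Wyatt ∩ Callum ∩ Aarav: 10:45–11:15, 12:15–13:00, 14:45–15:00, 17:15–17:30, 18:00–18:15.
Total common minutes: 30 + 45 + 15 + 15 + 15 = 120.

120 minutes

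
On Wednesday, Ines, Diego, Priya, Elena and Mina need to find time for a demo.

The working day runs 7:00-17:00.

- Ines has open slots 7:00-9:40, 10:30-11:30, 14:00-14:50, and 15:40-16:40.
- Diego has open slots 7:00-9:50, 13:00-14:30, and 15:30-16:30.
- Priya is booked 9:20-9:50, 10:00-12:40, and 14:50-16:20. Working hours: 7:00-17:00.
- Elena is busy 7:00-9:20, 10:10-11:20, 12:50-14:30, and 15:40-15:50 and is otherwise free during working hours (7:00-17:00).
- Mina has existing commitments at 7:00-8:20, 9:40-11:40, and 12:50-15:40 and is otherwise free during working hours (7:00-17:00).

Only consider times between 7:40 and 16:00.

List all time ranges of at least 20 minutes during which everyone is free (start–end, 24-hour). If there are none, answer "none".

none

Priya free within 07:00–17:00: 07:00–09:20, 09:50–10:00, 12:40–14:50, 16:20–17:00.
Elena free within 07:00–17:00: 09:20–10:10, 11:20–12:50, 14:30–15:40, 15:50–17:00.
Mina free within 07:00–17:00: 08:20–09:40, 11:40–12:50, 15:40–17:00.
Ines ∩ Diego: 07:00–09:40, 14:00–14:30, 15:40–16:30.
Ines ∩ Diego ∩ Priya: 07:00–09:20, 14:00–14:30, 16:20–16:30.
Ines ∩ Diego ∩ Priya ∩ Elena: 16:20–16:30.
Ines ∩ Diego ∩ Priya ∩ Elena ∩ Mina: 16:20–16:30.
Restricted to 07:40–16:00: (none).
Windows ≥ 20 min: (none).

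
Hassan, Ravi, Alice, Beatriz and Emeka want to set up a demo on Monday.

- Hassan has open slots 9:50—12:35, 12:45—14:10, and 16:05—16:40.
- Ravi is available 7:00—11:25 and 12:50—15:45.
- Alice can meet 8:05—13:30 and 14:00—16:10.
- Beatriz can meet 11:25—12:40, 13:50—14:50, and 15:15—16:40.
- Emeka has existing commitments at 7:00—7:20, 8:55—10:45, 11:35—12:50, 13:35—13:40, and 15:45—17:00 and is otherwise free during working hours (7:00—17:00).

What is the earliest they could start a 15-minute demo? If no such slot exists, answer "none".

Emeka free within 07:00–17:00: 07:20–08:55, 10:45–11:35, 12:50–13:35, 13:40–15:45.
Hassan ∩ Ravi: 09:50–11:25, 12:50–14:10.
Hassan ∩ Ravi ∩ Alice: 09:50–11:25, 12:50–13:30, 14:00–14:10.
Hassan ∩ Ravi ∩ Alice ∩ Beatriz: 14:00–14:10.
Hassan ∩ Ravi ∩ Alice ∩ Beatriz ∩ Emeka: 14:00–14:10.
Windows ≥ 15 min: (none).

none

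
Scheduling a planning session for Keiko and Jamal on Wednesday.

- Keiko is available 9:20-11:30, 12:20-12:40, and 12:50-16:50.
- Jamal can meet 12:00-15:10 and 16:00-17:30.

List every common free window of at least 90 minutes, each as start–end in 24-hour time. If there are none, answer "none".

Keiko ∩ Jamal: 12:20–12:40, 12:50–15:10, 16:00–16:50.
Windows ≥ 90 min: 12:50–15:10.

12:50–15:10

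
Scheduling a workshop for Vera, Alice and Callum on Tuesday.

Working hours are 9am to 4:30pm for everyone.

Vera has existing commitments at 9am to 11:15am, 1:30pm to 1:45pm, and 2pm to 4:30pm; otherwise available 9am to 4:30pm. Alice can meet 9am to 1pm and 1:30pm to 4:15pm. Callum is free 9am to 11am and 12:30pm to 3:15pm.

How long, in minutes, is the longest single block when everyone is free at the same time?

30 minutes

Vera free within 09:00–16:30: 11:15–13:30, 13:45–14:00.
Vera ∩ Alice: 11:15–13:00, 13:45–14:00.
Vera ∩ Alice ∩ Callum: 12:30–13:00, 13:45–14:00.
Common window lengths: 30, 15 min; longest is 30.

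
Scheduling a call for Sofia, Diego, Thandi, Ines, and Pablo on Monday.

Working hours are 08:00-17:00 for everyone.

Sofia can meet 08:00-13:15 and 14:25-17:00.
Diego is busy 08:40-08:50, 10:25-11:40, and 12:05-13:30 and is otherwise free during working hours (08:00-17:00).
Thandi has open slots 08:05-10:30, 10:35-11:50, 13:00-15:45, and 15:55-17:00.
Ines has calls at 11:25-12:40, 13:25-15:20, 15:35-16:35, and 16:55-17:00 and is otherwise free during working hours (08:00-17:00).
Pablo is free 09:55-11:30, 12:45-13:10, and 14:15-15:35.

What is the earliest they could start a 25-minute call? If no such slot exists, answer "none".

09:55

Diego free within 08:00–17:00: 08:00–08:40, 08:50–10:25, 11:40–12:05, 13:30–17:00.
Ines free within 08:00–17:00: 08:00–11:25, 12:40–13:25, 15:20–15:35, 16:35–16:55.
Sofia ∩ Diego: 08:00–08:40, 08:50–10:25, 11:40–12:05, 14:25–17:00.
Sofia ∩ Diego ∩ Thandi: 08:05–08:40, 08:50–10:25, 11:40–11:50, 14:25–15:45, 15:55–17:00.
Sofia ∩ Diego ∩ Thandi ∩ Ines: 08:05–08:40, 08:50–10:25, 15:20–15:35, 16:35–16:55.
Sofia ∩ Diego ∩ Thandi ∩ Ines ∩ Pablo: 09:55–10:25, 15:20–15:35.
Windows ≥ 25 min: 09:55–10:25.
Earliest such window starts at 09:55.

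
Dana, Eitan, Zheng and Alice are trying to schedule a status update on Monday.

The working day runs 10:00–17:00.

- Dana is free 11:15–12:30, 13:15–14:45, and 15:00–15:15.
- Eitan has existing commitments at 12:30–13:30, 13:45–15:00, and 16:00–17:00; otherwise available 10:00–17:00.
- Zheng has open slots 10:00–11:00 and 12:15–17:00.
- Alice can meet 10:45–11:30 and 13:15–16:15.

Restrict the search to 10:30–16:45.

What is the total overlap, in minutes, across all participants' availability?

Eitan free within 10:00–17:00: 10:00–12:30, 13:30–13:45, 15:00–16:00.
Dana ∩ Eitan: 11:15–12:30, 13:30–13:45, 15:00–15:15.
Dana ∩ Eitan ∩ Zheng: 12:15–12:30, 13:30–13:45, 15:00–15:15.
Dana ∩ Eitan ∩ Zheng ∩ Alice: 13:30–13:45, 15:00–15:15.
Restricted to 10:30–16:45: 13:30–13:45, 15:00–15:15.
Total common minutes: 15 + 15 = 30.

30 minutes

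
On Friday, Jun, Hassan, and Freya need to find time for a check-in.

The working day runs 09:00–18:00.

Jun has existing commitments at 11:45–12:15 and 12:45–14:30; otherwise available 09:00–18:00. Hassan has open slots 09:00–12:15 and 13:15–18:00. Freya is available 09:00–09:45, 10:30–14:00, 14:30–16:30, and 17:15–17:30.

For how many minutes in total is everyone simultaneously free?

255 minutes

Jun free within 09:00–18:00: 09:00–11:45, 12:15–12:45, 14:30–18:00.
Jun ∩ Hassan: 09:00–11:45, 14:30–18:00.
Jun ∩ Hassan ∩ Freya: 09:00–09:45, 10:30–11:45, 14:30–16:30, 17:15–17:30.
Total common minutes: 45 + 75 + 120 + 15 = 255.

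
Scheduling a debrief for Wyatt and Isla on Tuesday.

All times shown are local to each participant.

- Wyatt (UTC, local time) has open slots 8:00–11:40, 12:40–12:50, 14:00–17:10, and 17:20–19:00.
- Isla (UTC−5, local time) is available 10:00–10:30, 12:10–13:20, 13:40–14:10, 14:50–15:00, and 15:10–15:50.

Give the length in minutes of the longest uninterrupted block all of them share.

60 minutes

Wyatt → UTC: 08:00–11:40, 12:40–12:50, 14:00–17:10, 17:20–19:00.
Isla → UTC: 15:00–15:30, 17:10–18:20, 18:40–19:10, 19:50–20:00, 20:10–20:50.
Wyatt ∩ Isla: 15:00–15:30, 17:20–18:20, 18:40–19:00.
Common window lengths: 30, 60, 20 min; longest is 60.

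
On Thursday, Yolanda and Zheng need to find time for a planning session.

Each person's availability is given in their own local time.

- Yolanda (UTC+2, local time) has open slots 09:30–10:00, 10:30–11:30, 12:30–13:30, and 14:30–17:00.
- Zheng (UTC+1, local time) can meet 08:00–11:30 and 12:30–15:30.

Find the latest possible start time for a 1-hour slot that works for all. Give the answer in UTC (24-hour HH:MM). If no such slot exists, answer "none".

Yolanda → UTC: 07:30–08:00, 08:30–09:30, 10:30–11:30, 12:30–15:00.
Zheng → UTC: 07:00–10:30, 11:30–14:30.
Yolanda ∩ Zheng: 07:30–08:00, 08:30–09:30, 12:30–14:30.
Windows ≥ 60 min: 08:30–09:30, 12:30–14:30.
Latest start in the last window 12:30–14:30 is 14:30 − 60 min = 13:30.

13:30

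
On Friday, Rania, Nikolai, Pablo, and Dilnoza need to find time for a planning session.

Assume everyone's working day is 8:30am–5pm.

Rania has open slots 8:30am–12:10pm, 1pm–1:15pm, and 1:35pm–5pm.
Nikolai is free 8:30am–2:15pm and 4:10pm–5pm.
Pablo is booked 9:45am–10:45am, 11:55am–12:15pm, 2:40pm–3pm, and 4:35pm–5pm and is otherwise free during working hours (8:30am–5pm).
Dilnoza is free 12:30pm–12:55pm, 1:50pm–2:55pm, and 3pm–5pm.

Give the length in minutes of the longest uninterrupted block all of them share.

25 minutes

Pablo free within 08:30–17:00: 08:30–09:45, 10:45–11:55, 12:15–14:40, 15:00–16:35.
Rania ∩ Nikolai: 08:30–12:10, 13:00–13:15, 13:35–14:15, 16:10–17:00.
Rania ∩ Nikolai ∩ Pablo: 08:30–09:45, 10:45–11:55, 13:00–13:15, 13:35–14:15, 16:10–16:35.
Rania ∩ Nikolai ∩ Pablo ∩ Dilnoza: 13:50–14:15, 16:10–16:35.
Common window lengths: 25, 25 min; longest is 25.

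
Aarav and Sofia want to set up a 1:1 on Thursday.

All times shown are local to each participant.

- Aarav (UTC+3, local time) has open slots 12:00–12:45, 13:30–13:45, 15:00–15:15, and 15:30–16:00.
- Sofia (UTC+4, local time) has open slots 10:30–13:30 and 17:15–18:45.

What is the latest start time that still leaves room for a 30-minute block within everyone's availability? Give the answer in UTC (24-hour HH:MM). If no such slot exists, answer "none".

09:00

Aarav → UTC: 09:00–09:45, 10:30–10:45, 12:00–12:15, 12:30–13:00.
Sofia → UTC: 06:30–09:30, 13:15–14:45.
Aarav ∩ Sofia: 09:00–09:30.
Windows ≥ 30 min: 09:00–09:30.
Latest start in the last window 09:00–09:30 is 09:30 − 30 min = 09:00.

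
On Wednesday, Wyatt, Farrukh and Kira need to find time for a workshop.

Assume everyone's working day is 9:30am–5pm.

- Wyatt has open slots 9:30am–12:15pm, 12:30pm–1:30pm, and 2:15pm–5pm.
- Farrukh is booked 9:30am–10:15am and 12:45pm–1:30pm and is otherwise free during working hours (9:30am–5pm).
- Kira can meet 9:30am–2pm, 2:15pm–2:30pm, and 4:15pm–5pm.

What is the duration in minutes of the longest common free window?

Farrukh free within 09:30–17:00: 10:15–12:45, 13:30–17:00.
Wyatt ∩ Farrukh: 10:15–12:15, 12:30–12:45, 14:15–17:00.
Wyatt ∩ Farrukh ∩ Kira: 10:15–12:15, 12:30–12:45, 14:15–14:30, 16:15–17:00.
Common window lengths: 120, 15, 15, 45 min; longest is 120.

120 minutes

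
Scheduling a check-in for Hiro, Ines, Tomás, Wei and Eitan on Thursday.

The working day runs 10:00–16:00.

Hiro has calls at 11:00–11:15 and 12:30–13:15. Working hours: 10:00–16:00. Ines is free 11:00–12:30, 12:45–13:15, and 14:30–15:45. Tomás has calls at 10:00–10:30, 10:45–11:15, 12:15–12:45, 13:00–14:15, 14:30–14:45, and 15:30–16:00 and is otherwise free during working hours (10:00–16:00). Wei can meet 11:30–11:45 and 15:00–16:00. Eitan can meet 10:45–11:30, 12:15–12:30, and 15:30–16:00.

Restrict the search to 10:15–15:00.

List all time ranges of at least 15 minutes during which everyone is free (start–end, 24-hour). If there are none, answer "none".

Hiro free within 10:00–16:00: 10:00–11:00, 11:15–12:30, 13:15–16:00.
Tomás free within 10:00–16:00: 10:30–10:45, 11:15–12:15, 12:45–13:00, 14:15–14:30, 14:45–15:30.
Hiro ∩ Ines: 11:15–12:30, 14:30–15:45.
Hiro ∩ Ines ∩ Tomás: 11:15–12:15, 14:45–15:30.
Hiro ∩ Ines ∩ Tomás ∩ Wei: 11:30–11:45, 15:00–15:30.
Hiro ∩ Ines ∩ Tomás ∩ Wei ∩ Eitan: (none).
Restricted to 10:15–15:00: (none).
Windows ≥ 15 min: (none).

none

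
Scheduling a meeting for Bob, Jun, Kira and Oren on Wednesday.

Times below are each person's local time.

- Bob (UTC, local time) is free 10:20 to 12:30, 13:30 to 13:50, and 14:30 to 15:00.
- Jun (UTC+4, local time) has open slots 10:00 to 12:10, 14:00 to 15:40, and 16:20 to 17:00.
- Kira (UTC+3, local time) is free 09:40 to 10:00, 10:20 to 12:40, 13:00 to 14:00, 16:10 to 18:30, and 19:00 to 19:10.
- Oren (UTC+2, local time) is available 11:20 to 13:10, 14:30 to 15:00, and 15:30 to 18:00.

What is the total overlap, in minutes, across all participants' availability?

40 minutes

Bob → UTC: 10:20–12:30, 13:30–13:50, 14:30–15:00.
Jun → UTC: 06:00–08:10, 10:00–11:40, 12:20–13:00.
Kira → UTC: 06:40–07:00, 07:20–09:40, 10:00–11:00, 13:10–15:30, 16:00–16:10.
Oren → UTC: 09:20–11:10, 12:30–13:00, 13:30–16:00.
Bob ∩ Jun: 10:20–11:40, 12:20–12:30.
Bob ∩ Jun ∩ Kira: 10:20–11:00.
Bob ∩ Jun ∩ Kira ∩ Oren: 10:20–11:00.
Total common minutes: 40.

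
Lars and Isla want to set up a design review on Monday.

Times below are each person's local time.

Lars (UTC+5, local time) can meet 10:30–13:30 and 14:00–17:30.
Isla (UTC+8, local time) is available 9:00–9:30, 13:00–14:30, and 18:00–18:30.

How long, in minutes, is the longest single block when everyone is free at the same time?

Lars → UTC: 05:30–08:30, 09:00–12:30.
Isla → UTC: 01:00–01:30, 05:00–06:30, 10:00–10:30.
Lars ∩ Isla: 05:30–06:30, 10:00–10:30.
Common window lengths: 60, 30 min; longest is 60.

60 minutes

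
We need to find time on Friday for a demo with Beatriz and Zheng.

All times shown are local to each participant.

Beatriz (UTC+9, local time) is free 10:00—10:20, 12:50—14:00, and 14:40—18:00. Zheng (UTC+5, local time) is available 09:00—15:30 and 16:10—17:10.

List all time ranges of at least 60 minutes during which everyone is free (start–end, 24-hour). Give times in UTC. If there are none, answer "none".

Beatriz → UTC: 01:00–01:20, 03:50–05:00, 05:40–09:00.
Zheng → UTC: 04:00–10:30, 11:10–12:10.
Beatriz ∩ Zheng: 04:00–05:00, 05:40–09:00.
Windows ≥ 60 min: 04:00–05:00, 05:40–09:00.

04:00–05:00, 05:40–09:00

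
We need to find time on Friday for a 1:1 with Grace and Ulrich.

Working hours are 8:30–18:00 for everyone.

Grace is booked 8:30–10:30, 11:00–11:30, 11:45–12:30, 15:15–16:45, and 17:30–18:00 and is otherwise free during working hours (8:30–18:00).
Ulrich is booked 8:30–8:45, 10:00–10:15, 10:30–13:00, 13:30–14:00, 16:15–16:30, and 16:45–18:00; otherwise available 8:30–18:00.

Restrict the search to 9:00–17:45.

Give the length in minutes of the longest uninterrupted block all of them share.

Grace free within 08:30–18:00: 10:30–11:00, 11:30–11:45, 12:30–15:15, 16:45–17:30.
Ulrich free within 08:30–18:00: 08:45–10:00, 10:15–10:30, 13:00–13:30, 14:00–16:15, 16:30–16:45.
Grace ∩ Ulrich: 13:00–13:30, 14:00–15:15.
Restricted to 09:00–17:45: 13:00–13:30, 14:00–15:15.
Common window lengths: 30, 75 min; longest is 75.

75 minutes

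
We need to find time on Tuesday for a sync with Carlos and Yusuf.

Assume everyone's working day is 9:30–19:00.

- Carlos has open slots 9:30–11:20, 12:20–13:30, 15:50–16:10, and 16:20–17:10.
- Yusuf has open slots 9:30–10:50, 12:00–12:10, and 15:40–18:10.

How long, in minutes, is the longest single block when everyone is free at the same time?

80 minutes

Carlos ∩ Yusuf: 09:30–10:50, 15:50–16:10, 16:20–17:10.
Common window lengths: 80, 20, 50 min; longest is 80.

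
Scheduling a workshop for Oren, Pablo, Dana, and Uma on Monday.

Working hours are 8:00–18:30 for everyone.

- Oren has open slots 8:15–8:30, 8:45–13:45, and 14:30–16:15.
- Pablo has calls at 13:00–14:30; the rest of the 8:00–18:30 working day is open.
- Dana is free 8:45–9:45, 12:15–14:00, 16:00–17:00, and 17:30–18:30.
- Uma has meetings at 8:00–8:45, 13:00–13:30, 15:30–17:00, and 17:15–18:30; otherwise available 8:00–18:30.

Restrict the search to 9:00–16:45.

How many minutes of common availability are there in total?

Pablo free within 08:00–18:30: 08:00–13:00, 14:30–18:30.
Uma free within 08:00–18:30: 08:45–13:00, 13:30–15:30, 17:00–17:15.
Oren ∩ Pablo: 08:15–08:30, 08:45–13:00, 14:30–16:15.
Oren ∩ Pablo ∩ Dana: 08:45–09:45, 12:15–13:00, 16:00–16:15.
Oren ∩ Pablo ∩ Dana ∩ Uma: 08:45–09:45, 12:15–13:00.
Restricted to 09:00–16:45: 09:00–09:45, 12:15–13:00.
Total common minutes: 45 + 45 = 90.

90 minutes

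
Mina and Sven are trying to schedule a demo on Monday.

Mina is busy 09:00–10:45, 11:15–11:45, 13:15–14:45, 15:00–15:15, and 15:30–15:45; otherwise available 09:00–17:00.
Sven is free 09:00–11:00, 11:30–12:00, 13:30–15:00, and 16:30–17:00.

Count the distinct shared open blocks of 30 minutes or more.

Mina free within 09:00–17:00: 10:45–11:15, 11:45–13:15, 14:45–15:00, 15:15–15:30, 15:45–17:00.
Mina ∩ Sven: 10:45–11:00, 11:45–12:00, 14:45–15:00, 16:30–17:00.
Windows ≥ 30 min: 16:30–17:00.
That's 1 window.

1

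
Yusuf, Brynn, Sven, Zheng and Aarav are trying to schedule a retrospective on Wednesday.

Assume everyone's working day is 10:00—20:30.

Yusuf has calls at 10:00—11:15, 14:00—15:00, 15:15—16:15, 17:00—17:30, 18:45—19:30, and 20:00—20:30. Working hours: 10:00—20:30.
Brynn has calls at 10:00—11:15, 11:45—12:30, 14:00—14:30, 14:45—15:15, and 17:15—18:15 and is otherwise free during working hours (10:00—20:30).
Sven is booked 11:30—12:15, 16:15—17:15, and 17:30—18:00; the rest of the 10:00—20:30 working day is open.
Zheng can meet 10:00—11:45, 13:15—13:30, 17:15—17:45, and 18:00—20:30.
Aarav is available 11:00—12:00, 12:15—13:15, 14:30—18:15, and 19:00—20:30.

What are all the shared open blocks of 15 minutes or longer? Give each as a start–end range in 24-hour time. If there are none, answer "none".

Yusuf free within 10:00–20:30: 11:15–14:00, 15:00–15:15, 16:15–17:00, 17:30–18:45, 19:30–20:00.
Brynn free within 10:00–20:30: 11:15–11:45, 12:30–14:00, 14:30–14:45, 15:15–17:15, 18:15–20:30.
Sven free within 10:00–20:30: 10:00–11:30, 12:15–16:15, 17:15–17:30, 18:00–20:30.
Yusuf ∩ Brynn: 11:15–11:45, 12:30–14:00, 16:15–17:00, 18:15–18:45, 19:30–20:00.
Yusuf ∩ Brynn ∩ Sven: 11:15–11:30, 12:30–14:00, 18:15–18:45, 19:30–20:00.
Yusuf ∩ Brynn ∩ Sven ∩ Zheng: 11:15–11:30, 13:15–13:30, 18:15–18:45, 19:30–20:00.
Yusuf ∩ Brynn ∩ Sven ∩ Zheng ∩ Aarav: 11:15–11:30, 19:30–20:00.
Windows ≥ 15 min: 11:15–11:30, 19:30–20:00.

11:15–11:30, 19:30–20:00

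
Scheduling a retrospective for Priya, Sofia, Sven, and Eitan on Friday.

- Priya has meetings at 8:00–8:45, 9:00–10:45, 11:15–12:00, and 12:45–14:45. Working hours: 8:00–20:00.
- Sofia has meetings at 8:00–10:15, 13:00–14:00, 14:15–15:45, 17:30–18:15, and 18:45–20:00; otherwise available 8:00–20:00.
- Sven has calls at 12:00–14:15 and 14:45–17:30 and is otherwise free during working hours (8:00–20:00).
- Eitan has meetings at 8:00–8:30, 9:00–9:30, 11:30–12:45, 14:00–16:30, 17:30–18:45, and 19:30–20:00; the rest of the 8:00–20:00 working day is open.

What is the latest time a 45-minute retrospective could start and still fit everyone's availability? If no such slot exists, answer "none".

none

Priya free within 08:00–20:00: 08:45–09:00, 10:45–11:15, 12:00–12:45, 14:45–20:00.
Sofia free within 08:00–20:00: 10:15–13:00, 14:00–14:15, 15:45–17:30, 18:15–18:45.
Sven free within 08:00–20:00: 08:00–12:00, 14:15–14:45, 17:30–20:00.
Eitan free within 08:00–20:00: 08:30–09:00, 09:30–11:30, 12:45–14:00, 16:30–17:30, 18:45–19:30.
Priya ∩ Sofia: 10:45–11:15, 12:00–12:45, 15:45–17:30, 18:15–18:45.
Priya ∩ Sofia ∩ Sven: 10:45–11:15, 18:15–18:45.
Priya ∩ Sofia ∩ Sven ∩ Eitan: 10:45–11:15.
Windows ≥ 45 min: (none).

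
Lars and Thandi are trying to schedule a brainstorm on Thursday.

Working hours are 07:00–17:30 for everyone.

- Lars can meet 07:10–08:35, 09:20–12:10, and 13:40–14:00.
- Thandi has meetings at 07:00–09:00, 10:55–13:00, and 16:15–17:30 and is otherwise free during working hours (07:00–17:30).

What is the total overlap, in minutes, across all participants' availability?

Thandi free within 07:00–17:30: 09:00–10:55, 13:00–16:15.
Lars ∩ Thandi: 09:20–10:55, 13:40–14:00.
Total common minutes: 95 + 20 = 115.

115 minutes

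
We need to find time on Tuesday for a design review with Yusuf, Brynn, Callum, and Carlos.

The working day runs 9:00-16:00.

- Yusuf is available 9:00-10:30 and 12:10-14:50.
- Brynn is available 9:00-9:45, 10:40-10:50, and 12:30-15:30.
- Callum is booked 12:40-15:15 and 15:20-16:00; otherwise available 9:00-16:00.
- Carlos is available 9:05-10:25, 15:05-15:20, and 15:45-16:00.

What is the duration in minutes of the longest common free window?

Callum free within 09:00–16:00: 09:00–12:40, 15:15–15:20.
Yusuf ∩ Brynn: 09:00–09:45, 12:30–14:50.
Yusuf ∩ Brynn ∩ Callum: 09:00–09:45, 12:30–12:40.
Yusuf ∩ Brynn ∩ Callum ∩ Carlos: 09:05–09:45.
Single common window of 40 minutes.

40 minutes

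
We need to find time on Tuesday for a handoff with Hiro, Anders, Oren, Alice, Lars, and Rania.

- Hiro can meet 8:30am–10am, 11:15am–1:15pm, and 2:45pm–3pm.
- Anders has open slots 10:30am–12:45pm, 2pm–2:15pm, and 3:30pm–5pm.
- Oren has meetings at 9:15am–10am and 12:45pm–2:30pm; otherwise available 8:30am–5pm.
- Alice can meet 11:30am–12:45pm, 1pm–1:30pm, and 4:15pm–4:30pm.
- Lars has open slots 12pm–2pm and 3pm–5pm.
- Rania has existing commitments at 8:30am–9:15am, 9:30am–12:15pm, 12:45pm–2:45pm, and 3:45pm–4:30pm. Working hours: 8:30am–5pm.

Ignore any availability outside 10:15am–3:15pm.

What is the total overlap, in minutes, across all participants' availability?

Oren free within 08:30–17:00: 08:30–09:15, 10:00–12:45, 14:30–17:00.
Rania free within 08:30–17:00: 09:15–09:30, 12:15–12:45, 14:45–15:45, 16:30–17:00.
Hiro ∩ Anders: 11:15–12:45.
Hiro ∩ Anders ∩ Oren: 11:15–12:45.
Hiro ∩ Anders ∩ Oren ∩ Alice: 11:30–12:45.
Hiro ∩ Anders ∩ Oren ∩ Alice ∩ Lars: 12:00–12:45.
Hiro ∩ Anders ∩ Oren ∩ Alice ∩ Lars ∩ Rania: 12:15–12:45.
Restricted to 10:15–15:15: 12:15–12:45.
Total common minutes: 30.

30 minutes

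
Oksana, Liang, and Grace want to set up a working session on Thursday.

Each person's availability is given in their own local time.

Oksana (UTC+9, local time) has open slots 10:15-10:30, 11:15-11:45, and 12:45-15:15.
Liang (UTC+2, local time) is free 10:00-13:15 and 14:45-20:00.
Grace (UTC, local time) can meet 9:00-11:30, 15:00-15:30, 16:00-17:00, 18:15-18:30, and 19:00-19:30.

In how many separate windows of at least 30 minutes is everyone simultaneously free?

Oksana → UTC: 01:15–01:30, 02:15–02:45, 03:45–06:15.
Liang → UTC: 08:00–11:15, 12:45–18:00.
Grace → UTC: 09:00–11:30, 15:00–15:30, 16:00–17:00, 18:15–18:30, 19:00–19:30.
Oksana ∩ Liang: (none).
Oksana ∩ Liang ∩ Grace: (none).
Windows ≥ 30 min: (none).
That's 0 windows.

0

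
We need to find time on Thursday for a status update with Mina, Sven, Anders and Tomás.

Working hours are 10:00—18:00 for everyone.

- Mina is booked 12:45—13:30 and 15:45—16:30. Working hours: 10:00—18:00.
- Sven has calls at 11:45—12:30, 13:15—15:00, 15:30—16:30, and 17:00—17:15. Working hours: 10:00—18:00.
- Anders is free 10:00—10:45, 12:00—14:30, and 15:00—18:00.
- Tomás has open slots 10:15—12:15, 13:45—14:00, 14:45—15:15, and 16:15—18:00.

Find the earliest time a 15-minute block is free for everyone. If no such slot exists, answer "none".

Mina free within 10:00–18:00: 10:00–12:45, 13:30–15:45, 16:30–18:00.
Sven free within 10:00–18:00: 10:00–11:45, 12:30–13:15, 15:00–15:30, 16:30–17:00, 17:15–18:00.
Mina ∩ Sven: 10:00–11:45, 12:30–12:45, 15:00–15:30, 16:30–17:00, 17:15–18:00.
Mina ∩ Sven ∩ Anders: 10:00–10:45, 12:30–12:45, 15:00–15:30, 16:30–17:00, 17:15–18:00.
Mina ∩ Sven ∩ Anders ∩ Tomás: 10:15–10:45, 15:00–15:15, 16:30–17:00, 17:15–18:00.
Windows ≥ 15 min: 10:15–10:45, 15:00–15:15, 16:30–17:00, 17:15–18:00.
Earliest such window starts at 10:15.

10:15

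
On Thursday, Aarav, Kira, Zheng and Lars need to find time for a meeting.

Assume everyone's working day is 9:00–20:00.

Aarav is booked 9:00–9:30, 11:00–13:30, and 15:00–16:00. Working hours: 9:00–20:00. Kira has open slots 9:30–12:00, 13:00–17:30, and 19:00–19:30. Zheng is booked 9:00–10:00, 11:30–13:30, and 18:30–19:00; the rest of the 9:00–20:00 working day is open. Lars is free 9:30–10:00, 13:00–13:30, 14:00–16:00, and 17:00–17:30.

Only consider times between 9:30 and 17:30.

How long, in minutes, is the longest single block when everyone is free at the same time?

Aarav free within 09:00–20:00: 09:30–11:00, 13:30–15:00, 16:00–20:00.
Zheng free within 09:00–20:00: 10:00–11:30, 13:30–18:30, 19:00–20:00.
Aarav ∩ Kira: 09:30–11:00, 13:30–15:00, 16:00–17:30, 19:00–19:30.
Aarav ∩ Kira ∩ Zheng: 10:00–11:00, 13:30–15:00, 16:00–17:30, 19:00–19:30.
Aarav ∩ Kira ∩ Zheng ∩ Lars: 14:00–15:00, 17:00–17:30.
Restricted to 09:30–17:30: 14:00–15:00, 17:00–17:30.
Common window lengths: 60, 30 min; longest is 60.

60 minutes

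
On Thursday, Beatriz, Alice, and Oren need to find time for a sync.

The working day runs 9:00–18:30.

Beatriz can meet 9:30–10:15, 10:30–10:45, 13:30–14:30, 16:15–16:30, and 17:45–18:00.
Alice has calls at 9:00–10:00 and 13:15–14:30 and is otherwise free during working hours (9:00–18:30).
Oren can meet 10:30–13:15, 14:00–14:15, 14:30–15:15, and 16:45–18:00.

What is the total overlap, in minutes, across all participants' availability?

30 minutes

Alice free within 09:00–18:30: 10:00–13:15, 14:30–18:30.
Beatriz ∩ Alice: 10:00–10:15, 10:30–10:45, 16:15–16:30, 17:45–18:00.
Beatriz ∩ Alice ∩ Oren: 10:30–10:45, 17:45–18:00.
Total common minutes: 15 + 15 = 30.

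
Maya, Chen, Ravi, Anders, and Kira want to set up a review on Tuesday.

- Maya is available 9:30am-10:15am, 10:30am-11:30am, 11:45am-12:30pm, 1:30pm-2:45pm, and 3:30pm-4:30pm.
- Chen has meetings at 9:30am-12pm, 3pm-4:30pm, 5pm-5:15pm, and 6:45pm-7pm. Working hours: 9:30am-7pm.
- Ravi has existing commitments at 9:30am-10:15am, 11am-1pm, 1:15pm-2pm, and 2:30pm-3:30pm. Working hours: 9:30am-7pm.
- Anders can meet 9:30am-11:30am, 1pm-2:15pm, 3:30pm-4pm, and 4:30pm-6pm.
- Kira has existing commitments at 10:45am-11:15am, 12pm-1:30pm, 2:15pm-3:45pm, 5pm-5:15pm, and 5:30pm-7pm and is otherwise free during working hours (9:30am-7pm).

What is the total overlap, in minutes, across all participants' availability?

15 minutes

Chen free within 09:30–19:00: 12:00–15:00, 16:30–17:00, 17:15–18:45.
Ravi free within 09:30–19:00: 10:15–11:00, 13:00–13:15, 14:00–14:30, 15:30–19:00.
Kira free within 09:30–19:00: 09:30–10:45, 11:15–12:00, 13:30–14:15, 15:45–17:00, 17:15–17:30.
Maya ∩ Chen: 12:00–12:30, 13:30–14:45.
Maya ∩ Chen ∩ Ravi: 14:00–14:30.
Maya ∩ Chen ∩ Ravi ∩ Anders: 14:00–14:15.
Maya ∩ Chen ∩ Ravi ∩ Anders ∩ Kira: 14:00–14:15.
Total common minutes: 15.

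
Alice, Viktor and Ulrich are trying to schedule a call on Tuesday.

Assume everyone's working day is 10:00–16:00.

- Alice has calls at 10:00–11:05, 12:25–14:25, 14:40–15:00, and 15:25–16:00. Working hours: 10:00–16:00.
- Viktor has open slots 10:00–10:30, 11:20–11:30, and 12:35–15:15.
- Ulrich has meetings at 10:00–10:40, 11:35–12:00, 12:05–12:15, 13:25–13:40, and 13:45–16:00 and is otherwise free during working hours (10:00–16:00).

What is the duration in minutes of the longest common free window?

10 minutes

Alice free within 10:00–16:00: 11:05–12:25, 14:25–14:40, 15:00–15:25.
Ulrich free within 10:00–16:00: 10:40–11:35, 12:00–12:05, 12:15–13:25, 13:40–13:45.
Alice ∩ Viktor: 11:20–11:30, 14:25–14:40, 15:00–15:15.
Alice ∩ Viktor ∩ Ulrich: 11:20–11:30.
Single common window of 10 minutes.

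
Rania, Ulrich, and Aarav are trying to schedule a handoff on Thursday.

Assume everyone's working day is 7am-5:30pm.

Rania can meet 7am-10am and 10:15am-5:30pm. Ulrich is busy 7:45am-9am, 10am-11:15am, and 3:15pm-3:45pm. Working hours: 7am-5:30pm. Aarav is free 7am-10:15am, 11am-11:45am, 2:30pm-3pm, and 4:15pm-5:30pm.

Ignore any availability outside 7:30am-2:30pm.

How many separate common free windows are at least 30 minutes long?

2

Ulrich free within 07:00–17:30: 07:00–07:45, 09:00–10:00, 11:15–15:15, 15:45–17:30.
Rania ∩ Ulrich: 07:00–07:45, 09:00–10:00, 11:15–15:15, 15:45–17:30.
Rania ∩ Ulrich ∩ Aarav: 07:00–07:45, 09:00–10:00, 11:15–11:45, 14:30–15:00, 16:15–17:30.
Restricted to 07:30–14:30: 07:30–07:45, 09:00–10:00, 11:15–11:45.
Windows ≥ 30 min: 09:00–10:00, 11:15–11:45.
That's 2 windows.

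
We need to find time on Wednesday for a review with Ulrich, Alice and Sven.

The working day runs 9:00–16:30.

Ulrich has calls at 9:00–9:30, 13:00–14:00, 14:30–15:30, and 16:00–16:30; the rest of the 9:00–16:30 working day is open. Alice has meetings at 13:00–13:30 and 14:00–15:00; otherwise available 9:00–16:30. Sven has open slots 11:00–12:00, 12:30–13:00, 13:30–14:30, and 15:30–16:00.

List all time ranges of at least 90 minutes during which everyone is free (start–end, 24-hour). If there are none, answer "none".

none

Ulrich free within 09:00–16:30: 09:30–13:00, 14:00–14:30, 15:30–16:00.
Alice free within 09:00–16:30: 09:00–13:00, 13:30–14:00, 15:00–16:30.
Ulrich ∩ Alice: 09:30–13:00, 15:30–16:00.
Ulrich ∩ Alice ∩ Sven: 11:00–12:00, 12:30–13:00, 15:30–16:00.
Windows ≥ 90 min: (none).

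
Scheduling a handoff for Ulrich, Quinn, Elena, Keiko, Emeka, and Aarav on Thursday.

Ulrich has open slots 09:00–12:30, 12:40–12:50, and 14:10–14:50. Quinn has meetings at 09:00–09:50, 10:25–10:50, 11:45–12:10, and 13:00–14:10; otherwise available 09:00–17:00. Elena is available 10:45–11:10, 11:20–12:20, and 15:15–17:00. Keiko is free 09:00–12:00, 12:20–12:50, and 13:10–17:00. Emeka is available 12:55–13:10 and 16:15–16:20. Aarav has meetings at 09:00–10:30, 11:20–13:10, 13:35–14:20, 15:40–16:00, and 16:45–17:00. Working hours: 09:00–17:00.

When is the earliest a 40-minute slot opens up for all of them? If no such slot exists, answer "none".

none

Quinn free within 09:00–17:00: 09:50–10:25, 10:50–11:45, 12:10–13:00, 14:10–17:00.
Aarav free within 09:00–17:00: 10:30–11:20, 13:10–13:35, 14:20–15:40, 16:00–16:45.
Ulrich ∩ Quinn: 09:50–10:25, 10:50–11:45, 12:10–12:30, 12:40–12:50, 14:10–14:50.
Ulrich ∩ Quinn ∩ Elena: 10:50–11:10, 11:20–11:45, 12:10–12:20.
Ulrich ∩ Quinn ∩ Elena ∩ Keiko: 10:50–11:10, 11:20–11:45.
Ulrich ∩ Quinn ∩ Elena ∩ Keiko ∩ Emeka: (none).
Ulrich ∩ Quinn ∩ Elena ∩ Keiko ∩ Emeka ∩ Aarav: (none).
Windows ≥ 40 min: (none).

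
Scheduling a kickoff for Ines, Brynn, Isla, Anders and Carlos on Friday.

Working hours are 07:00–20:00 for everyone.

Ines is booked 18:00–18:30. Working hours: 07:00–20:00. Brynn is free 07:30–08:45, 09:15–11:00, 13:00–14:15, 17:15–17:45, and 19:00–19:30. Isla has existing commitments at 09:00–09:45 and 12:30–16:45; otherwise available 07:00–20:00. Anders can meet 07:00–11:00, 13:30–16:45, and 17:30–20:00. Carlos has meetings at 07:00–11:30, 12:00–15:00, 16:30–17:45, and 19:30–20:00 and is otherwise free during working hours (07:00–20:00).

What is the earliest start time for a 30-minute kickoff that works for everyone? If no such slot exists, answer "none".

19:00

Ines free within 07:00–20:00: 07:00–18:00, 18:30–20:00.
Isla free within 07:00–20:00: 07:00–09:00, 09:45–12:30, 16:45–20:00.
Carlos free within 07:00–20:00: 11:30–12:00, 15:00–16:30, 17:45–19:30.
Ines ∩ Brynn: 07:30–08:45, 09:15–11:00, 13:00–14:15, 17:15–17:45, 19:00–19:30.
Ines ∩ Brynn ∩ Isla: 07:30–08:45, 09:45–11:00, 17:15–17:45, 19:00–19:30.
Ines ∩ Brynn ∩ Isla ∩ Anders: 07:30–08:45, 09:45–11:00, 17:30–17:45, 19:00–19:30.
Ines ∩ Brynn ∩ Isla ∩ Anders ∩ Carlos: 19:00–19:30.
Windows ≥ 30 min: 19:00–19:30.
Earliest such window starts at 19:00.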